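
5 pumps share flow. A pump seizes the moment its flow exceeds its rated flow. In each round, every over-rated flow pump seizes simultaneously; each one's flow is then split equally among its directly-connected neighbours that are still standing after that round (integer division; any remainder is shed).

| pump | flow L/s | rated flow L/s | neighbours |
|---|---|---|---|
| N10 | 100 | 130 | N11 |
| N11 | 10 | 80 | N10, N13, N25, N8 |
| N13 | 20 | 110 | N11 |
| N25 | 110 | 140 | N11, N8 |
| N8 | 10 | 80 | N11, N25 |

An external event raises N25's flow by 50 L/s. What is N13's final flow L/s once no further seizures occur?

65

Round 1 — N25 at 160 > 140. N25 seizes.
  N25 sheds 160 L/s to N11, N8: 80 each.
    N11: 10+80 = 90 > 80
    N8: 10+80 = 90 > 80
Round 2 — N11, N8 seize.
  N11 sheds 90 L/s to N10, N13: 45 each.
    N10: 100+45 = 145 > 130
    N13: 20+45 = 65 ≤ 110
  N8 sheds 90 L/s: no online neighbours, lost.
Round 3 — N10 seizes.
  N10 sheds 145 L/s: no online neighbours, lost.
No further seizures.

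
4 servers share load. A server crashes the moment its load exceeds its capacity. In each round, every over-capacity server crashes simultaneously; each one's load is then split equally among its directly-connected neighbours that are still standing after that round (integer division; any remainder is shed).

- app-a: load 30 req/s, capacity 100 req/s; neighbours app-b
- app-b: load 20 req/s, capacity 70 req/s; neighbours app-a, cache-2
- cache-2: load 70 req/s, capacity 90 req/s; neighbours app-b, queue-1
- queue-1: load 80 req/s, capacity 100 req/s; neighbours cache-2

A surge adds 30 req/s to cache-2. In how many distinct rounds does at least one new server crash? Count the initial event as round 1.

Round 1 — cache-2 at 100 > 90. cache-2 crashes.
  cache-2 sheds 100 req/s to app-b, queue-1: 50 each.
    app-b: 20+50 = 70 ≤ 70
    queue-1: 80+50 = 130 > 100
Round 2 — queue-1 crashes.
  queue-1 sheds 130 req/s: no online neighbours, lost.
No further crashes.

2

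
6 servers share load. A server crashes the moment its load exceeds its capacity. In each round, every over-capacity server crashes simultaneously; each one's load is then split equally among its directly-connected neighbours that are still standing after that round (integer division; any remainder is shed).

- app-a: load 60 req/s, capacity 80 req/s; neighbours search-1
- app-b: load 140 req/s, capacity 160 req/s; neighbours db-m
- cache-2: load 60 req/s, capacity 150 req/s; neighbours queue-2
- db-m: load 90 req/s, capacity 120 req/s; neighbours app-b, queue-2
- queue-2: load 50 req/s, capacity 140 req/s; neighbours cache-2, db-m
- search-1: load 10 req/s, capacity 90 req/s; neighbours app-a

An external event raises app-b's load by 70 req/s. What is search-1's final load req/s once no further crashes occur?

Round 1 — app-b at 210 > 160. app-b crashes.
  app-b sheds 210 req/s to db-m: 210 each.
    db-m: 90+210 = 300 > 120
Round 2 — db-m crashes.
  db-m sheds 300 req/s to queue-2: 300 each.
    queue-2: 50+300 = 350 > 140
Round 3 — queue-2 crashes.
  queue-2 sheds 350 req/s to cache-2: 350 each.
    cache-2: 60+350 = 410 > 150
Round 4 — cache-2 crashes.
  cache-2 sheds 410 req/s: no online neighbours, lost.
No further crashes.

10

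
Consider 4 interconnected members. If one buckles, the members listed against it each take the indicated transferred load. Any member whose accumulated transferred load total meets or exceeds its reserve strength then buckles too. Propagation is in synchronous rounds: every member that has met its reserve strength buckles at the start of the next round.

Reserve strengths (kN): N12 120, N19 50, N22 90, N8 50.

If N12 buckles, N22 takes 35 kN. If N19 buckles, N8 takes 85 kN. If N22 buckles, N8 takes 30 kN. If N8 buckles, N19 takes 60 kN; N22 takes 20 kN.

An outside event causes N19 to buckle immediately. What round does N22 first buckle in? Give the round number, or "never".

Round 1 — N19 buckles (initial).
  N8: +85 → 85 ≥ 50
Round 2 — N8 buckles.
  N22: +20 → 20 < 90
No further bucklings.

never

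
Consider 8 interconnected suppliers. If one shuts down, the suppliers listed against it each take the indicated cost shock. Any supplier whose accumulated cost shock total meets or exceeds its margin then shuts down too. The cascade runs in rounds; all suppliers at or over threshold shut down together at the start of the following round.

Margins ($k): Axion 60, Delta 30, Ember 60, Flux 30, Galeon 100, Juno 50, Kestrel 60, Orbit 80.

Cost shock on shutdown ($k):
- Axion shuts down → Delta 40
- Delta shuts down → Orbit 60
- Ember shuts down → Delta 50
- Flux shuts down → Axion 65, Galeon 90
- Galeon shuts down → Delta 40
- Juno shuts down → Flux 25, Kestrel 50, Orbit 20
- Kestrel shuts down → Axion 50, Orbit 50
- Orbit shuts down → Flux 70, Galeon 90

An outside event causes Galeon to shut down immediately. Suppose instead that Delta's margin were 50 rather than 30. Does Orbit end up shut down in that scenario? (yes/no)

no

With Delta's margin at 50:
Round 1 — Galeon shuts down (initial).
  Delta: +40 → 40 < 50
No further shutdowns.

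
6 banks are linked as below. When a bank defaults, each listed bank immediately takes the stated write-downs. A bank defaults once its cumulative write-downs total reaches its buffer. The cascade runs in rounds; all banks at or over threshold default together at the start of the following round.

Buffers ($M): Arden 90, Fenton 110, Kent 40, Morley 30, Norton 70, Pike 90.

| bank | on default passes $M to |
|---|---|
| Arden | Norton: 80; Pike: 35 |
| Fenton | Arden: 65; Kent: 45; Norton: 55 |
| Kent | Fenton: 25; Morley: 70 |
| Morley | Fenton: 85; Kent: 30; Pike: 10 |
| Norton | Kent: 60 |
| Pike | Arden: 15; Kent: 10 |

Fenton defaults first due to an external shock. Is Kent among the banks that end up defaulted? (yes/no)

Round 1 — Fenton defaults (initial).
  Arden: +65 → 65 < 90
  Kent: +45 → 45 ≥ 40
  Norton: +55 → 55 < 70
Round 2 — Kent defaults.
  Morley: +70 → 70 ≥ 30
Round 3 — Morley defaults.
  Pike: +10 → 10 < 90
No further defaults.

yes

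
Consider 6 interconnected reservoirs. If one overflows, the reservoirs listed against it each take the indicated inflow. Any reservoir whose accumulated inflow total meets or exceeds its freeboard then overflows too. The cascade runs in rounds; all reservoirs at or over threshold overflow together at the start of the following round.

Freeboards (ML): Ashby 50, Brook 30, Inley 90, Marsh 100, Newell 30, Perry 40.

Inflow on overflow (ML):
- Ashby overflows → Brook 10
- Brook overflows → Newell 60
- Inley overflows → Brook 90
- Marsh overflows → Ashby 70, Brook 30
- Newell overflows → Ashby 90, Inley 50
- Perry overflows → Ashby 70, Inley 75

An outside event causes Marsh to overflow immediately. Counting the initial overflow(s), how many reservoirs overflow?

4

Round 1 — Marsh overflows (initial).
  Ashby: +70 → 70 ≥ 50
  Brook: +30 → 30 ≥ 30
Round 2 — Ashby, Brook overflow.
  Newell: +60 → 60 ≥ 30
Round 3 — Newell overflows.
  Inley: +50 → 50 < 90
No further overflows.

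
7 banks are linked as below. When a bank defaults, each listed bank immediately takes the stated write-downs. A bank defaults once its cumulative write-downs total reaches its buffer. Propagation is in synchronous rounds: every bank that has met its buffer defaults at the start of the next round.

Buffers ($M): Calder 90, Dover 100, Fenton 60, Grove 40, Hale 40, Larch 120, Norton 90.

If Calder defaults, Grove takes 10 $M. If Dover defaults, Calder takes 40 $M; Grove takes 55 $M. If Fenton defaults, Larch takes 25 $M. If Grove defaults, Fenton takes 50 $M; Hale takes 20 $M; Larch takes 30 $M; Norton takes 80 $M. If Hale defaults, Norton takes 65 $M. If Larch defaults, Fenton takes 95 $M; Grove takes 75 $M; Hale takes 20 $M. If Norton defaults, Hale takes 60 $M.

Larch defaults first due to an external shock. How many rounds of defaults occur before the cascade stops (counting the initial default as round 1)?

Round 1 — Larch defaults (initial).
  Fenton: +95 → 95 ≥ 60
  Grove: +75 → 75 ≥ 40
  Hale: +20 → 20 < 40
Round 2 — Fenton, Grove default.
  Hale: +20 → 40 ≥ 40
  Norton: +80 → 80 < 90
Round 3 — Hale defaults.
  Norton: +65 → 145 ≥ 90
Round 4 — Norton defaults.
No further defaults.

4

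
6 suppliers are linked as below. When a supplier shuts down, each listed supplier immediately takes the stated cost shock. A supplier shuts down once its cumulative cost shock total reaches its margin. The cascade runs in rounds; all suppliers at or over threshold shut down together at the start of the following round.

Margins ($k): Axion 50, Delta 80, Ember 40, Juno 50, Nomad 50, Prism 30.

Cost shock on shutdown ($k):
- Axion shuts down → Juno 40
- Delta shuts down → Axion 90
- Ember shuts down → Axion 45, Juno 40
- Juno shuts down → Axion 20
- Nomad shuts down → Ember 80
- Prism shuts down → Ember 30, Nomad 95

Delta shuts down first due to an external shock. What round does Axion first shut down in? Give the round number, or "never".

2

Round 1 — Delta shuts down (initial).
  Axion: +90 → 90 ≥ 50
Round 2 — Axion shuts down.
  Juno: +40 → 40 < 50
No further shutdowns.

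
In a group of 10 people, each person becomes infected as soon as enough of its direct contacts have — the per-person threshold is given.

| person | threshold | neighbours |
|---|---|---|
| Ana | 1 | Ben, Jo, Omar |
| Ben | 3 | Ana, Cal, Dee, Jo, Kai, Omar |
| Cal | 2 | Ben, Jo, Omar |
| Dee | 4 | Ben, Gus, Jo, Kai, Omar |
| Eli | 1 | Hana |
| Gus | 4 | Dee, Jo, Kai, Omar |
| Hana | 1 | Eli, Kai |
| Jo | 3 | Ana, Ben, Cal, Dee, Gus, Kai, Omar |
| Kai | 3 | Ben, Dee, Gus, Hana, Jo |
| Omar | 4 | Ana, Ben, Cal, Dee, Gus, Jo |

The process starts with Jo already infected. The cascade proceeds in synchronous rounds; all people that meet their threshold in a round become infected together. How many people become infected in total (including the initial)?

Round 1 — Jo becomes infected (initial).
Round 2 — checking thresholds:
  Ana: 1 of 3 neighbours ≥ 1, becomes infected.
  Ben: 1 of 6 neighbours < 3, not yet.
  Cal: 1 of 3 neighbours < 2, not yet.
  Dee: 1 of 5 neighbours < 4, not yet.
  Gus: 1 of 4 neighbours < 4, not yet.
  Kai: 1 of 5 neighbours < 3, not yet.
  Omar: 1 of 6 neighbours < 4, not yet.
Round 3 — no new infections; cascade stops.

2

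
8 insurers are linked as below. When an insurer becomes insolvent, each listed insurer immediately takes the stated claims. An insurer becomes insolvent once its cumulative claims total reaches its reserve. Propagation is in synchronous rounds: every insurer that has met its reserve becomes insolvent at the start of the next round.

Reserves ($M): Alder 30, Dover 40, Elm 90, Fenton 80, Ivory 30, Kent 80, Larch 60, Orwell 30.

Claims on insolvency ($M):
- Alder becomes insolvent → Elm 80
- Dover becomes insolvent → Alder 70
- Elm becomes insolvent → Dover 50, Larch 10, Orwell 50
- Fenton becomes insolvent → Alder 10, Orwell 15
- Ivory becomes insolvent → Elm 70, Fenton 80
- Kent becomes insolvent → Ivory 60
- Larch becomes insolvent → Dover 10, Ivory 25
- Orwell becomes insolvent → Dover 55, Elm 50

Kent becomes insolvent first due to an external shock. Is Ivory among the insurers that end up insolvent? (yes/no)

yes

Round 1 — Kent becomes insolvent (initial).
  Ivory: +60 → 60 ≥ 30
Round 2 — Ivory becomes insolvent.
  Elm: +70 → 70 < 90
  Fenton: +80 → 80 ≥ 80
Round 3 — Fenton becomes insolvent.
  Alder: +10 → 10 < 30
  Orwell: +15 → 15 < 30
No further insolvencies.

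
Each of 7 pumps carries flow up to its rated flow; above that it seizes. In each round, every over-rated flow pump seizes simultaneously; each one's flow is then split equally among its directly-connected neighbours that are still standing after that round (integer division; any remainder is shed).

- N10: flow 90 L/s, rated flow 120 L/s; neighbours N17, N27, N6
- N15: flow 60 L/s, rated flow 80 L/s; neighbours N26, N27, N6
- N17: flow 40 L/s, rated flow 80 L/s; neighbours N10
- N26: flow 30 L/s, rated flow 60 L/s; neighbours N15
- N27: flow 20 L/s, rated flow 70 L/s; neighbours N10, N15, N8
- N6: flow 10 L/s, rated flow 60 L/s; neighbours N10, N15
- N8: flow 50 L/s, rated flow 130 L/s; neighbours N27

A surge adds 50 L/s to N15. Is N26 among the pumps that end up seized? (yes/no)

yes

Round 1 — N15 at 110 > 80. N15 seizes.
  N15 sheds 110 L/s to N26, N27, N6: 36 each (2 lost).
    N26: 30+36 = 66 > 60
    N27: 20+36 = 56 ≤ 70
    N6: 10+36 = 46 ≤ 60
Round 2 — N26 seizes.
  N26 sheds 66 L/s: no online neighbours, lost.
No further seizures.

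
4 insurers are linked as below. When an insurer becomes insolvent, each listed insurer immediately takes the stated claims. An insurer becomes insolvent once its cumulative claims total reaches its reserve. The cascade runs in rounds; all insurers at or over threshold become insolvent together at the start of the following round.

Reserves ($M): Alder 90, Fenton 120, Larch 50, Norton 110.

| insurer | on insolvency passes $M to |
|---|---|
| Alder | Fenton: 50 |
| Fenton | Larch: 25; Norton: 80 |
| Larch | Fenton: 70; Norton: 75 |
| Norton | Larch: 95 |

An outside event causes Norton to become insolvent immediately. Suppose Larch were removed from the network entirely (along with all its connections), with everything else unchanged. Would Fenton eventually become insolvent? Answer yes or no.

With Larch removed:
Round 1 — Norton becomes insolvent (initial).
No further insolvencies.

no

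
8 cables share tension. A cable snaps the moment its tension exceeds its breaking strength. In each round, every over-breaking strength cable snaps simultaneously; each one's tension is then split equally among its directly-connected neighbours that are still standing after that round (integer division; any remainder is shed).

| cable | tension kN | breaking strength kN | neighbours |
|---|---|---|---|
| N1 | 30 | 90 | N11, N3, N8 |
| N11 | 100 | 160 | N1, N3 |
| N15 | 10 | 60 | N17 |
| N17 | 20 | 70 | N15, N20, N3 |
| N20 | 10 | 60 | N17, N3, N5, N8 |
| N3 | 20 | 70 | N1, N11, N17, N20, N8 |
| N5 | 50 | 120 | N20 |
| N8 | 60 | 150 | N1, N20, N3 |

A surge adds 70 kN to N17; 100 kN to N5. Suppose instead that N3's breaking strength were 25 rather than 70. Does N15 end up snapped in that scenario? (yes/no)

no

With N3's breaking strength at 25:
Round 1 — N17 at 90 > 70; N5 at 150 > 120. N17, N5 snap.
  N17 sheds 90 kN to N15, N20, N3: 30 each.
    N15: 10+30 = 40 ≤ 60
    N20: 10+30 = 40 ≤ 60
    N3: 20+30 = 50 > 25
  N5 sheds 150 kN to N20: 150 each.
    N20: 40+150 = 190 > 60
Round 2 — N20, N3 snap.
  N20 sheds 190 kN to N8: 190 each.
    N8: 60+190 = 250 > 150
  N3 sheds 50 kN to N1, N11, N8: 16 each (2 lost).
    N1: 30+16 = 46 ≤ 90
    N11: 100+16 = 116 ≤ 160
    N8: 250+16 = 266 > 150
Round 3 — N8 snaps.
  N8 sheds 266 kN to N1: 266 each.
    N1: 46+266 = 312 > 90
Round 4 — N1 snaps.
  N1 sheds 312 kN to N11: 312 each.
    N11: 116+312 = 428 > 160
Round 5 — N11 snaps.
  N11 sheds 428 kN: no online neighbours, lost.
No further breaks.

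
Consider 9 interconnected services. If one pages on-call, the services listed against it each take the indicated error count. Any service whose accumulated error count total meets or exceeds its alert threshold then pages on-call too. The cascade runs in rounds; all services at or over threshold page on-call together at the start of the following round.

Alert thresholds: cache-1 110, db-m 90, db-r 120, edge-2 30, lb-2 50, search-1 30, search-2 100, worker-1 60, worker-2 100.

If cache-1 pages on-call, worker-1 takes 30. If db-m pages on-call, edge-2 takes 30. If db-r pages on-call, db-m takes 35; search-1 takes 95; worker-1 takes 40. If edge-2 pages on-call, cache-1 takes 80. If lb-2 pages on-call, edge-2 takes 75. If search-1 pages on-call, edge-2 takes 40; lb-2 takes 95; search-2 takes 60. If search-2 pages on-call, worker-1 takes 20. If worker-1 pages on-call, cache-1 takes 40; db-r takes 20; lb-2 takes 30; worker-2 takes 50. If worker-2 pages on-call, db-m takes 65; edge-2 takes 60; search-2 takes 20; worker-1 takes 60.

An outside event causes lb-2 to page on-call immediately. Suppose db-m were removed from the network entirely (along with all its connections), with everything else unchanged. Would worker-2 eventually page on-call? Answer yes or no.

no

With db-m removed:
Round 1 — lb-2 pages on-call (initial).
  edge-2: +75 → 75 ≥ 30
Round 2 — edge-2 pages on-call.
  cache-1: +80 → 80 < 110
No further pages.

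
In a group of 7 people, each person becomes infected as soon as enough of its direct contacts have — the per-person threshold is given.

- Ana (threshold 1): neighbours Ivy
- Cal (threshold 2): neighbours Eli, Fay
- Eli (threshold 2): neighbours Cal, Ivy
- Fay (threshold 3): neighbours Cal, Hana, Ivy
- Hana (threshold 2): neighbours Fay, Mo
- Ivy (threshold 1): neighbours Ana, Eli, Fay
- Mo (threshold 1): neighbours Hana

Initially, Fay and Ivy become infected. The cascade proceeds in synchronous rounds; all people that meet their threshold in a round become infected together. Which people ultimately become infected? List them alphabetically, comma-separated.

Ana, Fay, Ivy

Round 1 — Fay, Ivy become infected (initial).
Round 2 — checking thresholds:
  Ana: 1 of 1 neighbours ≥ 1, becomes infected.
  Cal: 1 of 2 neighbours < 2, holds.
  Eli: 1 of 2 neighbours < 2, holds.
  Hana: 1 of 2 neighbours < 2, holds.
Round 3 — no new infections; cascade stops.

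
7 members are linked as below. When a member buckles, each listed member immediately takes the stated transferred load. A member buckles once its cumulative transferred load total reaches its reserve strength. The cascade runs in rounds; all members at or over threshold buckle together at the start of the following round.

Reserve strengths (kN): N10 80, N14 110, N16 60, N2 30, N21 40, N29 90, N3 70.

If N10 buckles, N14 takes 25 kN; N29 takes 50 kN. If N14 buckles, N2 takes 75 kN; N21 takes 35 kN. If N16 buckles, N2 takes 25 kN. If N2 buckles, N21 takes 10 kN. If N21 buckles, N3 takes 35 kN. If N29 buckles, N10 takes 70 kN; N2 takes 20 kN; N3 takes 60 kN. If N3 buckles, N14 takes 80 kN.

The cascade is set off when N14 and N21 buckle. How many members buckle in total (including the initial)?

Round 1 — N14, N21 buckle (initial).
  N2: +75 → 75 ≥ 30
  N3: +35 → 35 < 70
Round 2 — N2 buckles.
No further bucklings.

3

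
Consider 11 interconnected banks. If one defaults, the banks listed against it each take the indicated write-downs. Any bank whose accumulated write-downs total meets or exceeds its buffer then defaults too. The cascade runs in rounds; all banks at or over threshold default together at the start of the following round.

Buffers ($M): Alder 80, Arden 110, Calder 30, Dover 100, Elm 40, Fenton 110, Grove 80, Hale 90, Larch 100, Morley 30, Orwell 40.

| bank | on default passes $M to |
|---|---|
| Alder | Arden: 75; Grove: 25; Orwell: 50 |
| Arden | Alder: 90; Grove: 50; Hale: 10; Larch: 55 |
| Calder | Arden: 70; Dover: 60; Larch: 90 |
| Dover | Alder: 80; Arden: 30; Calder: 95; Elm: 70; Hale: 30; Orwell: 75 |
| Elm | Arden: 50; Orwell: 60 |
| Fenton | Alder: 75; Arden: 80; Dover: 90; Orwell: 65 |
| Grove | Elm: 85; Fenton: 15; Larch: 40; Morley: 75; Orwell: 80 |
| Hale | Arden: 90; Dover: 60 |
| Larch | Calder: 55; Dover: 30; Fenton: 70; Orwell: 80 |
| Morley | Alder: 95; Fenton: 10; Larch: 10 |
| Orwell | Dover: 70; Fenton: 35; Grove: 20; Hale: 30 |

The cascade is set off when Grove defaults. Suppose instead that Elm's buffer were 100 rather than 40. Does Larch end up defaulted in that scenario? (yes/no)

no

With Elm's buffer at 100:
Round 1 — Grove defaults (initial).
  Elm: +85 → 85 < 100
  Fenton: +15 → 15 < 110
  Larch: +40 → 40 < 100
  Morley: +75 → 75 ≥ 30
  Orwell: +80 → 80 ≥ 40
Round 2 — Morley, Orwell default.
  Alder: +95 → 95 ≥ 80
  Dover: +70 → 70 < 100
  Fenton: +10+35 → 60 < 110
  Hale: +30 → 30 < 90
  Larch: +10 → 50 < 100
Round 3 — Alder defaults.
  Arden: +75 → 75 < 110
No further defaults.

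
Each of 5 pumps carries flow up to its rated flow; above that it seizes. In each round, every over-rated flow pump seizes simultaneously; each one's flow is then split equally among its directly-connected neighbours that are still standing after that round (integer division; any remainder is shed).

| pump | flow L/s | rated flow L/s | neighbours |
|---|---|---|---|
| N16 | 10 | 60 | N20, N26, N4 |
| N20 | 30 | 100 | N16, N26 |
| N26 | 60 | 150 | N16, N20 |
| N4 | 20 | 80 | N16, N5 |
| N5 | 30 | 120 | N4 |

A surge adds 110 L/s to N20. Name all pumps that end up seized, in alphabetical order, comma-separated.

Round 1 — N20 at 140 > 100. N20 seizes.
  N20 sheds 140 L/s to N16, N26: 70 each.
    N16: 10+70 = 80 > 60
    N26: 60+70 = 130 ≤ 150
Round 2 — N16 seizes.
  N16 sheds 80 L/s to N26, N4: 40 each.
    N26: 130+40 = 170 > 150
    N4: 20+40 = 60 ≤ 80
Round 3 — N26 seizes.
  N26 sheds 170 L/s: no online neighbours, lost.
No further seizures.

N16, N20, N26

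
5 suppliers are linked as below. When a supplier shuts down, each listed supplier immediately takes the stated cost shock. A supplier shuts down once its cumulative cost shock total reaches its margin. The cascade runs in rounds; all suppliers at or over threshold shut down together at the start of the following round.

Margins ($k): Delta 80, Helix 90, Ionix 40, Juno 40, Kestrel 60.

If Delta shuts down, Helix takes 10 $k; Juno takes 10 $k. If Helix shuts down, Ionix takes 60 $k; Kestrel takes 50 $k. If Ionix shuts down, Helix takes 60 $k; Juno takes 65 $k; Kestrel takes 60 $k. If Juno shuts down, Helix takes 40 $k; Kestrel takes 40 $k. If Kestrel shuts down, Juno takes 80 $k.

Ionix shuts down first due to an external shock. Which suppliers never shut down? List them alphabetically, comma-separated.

Delta

Round 1 — Ionix shuts down (initial).
  Helix: +60 → 60 < 90
  Juno: +65 → 65 ≥ 40
  Kestrel: +60 → 60 ≥ 60
Round 2 — Juno, Kestrel shut down.
  Helix: +40 → 100 ≥ 90
Round 3 — Helix shuts down.
No further shutdowns.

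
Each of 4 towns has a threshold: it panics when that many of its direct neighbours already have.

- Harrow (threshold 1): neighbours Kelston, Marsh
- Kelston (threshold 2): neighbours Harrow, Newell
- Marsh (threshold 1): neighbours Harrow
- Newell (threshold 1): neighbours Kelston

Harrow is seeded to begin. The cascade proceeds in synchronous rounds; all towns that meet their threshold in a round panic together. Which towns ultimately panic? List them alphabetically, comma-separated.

Round 1 — Harrow panics (initial).
Round 2 — checking thresholds:
  Kelston: 1 of 2 neighbours < 2, holds.
  Marsh: 1 of 1 neighbours ≥ 1, panics.
Round 3 — no new panics; cascade stops.

Harrow, Marsh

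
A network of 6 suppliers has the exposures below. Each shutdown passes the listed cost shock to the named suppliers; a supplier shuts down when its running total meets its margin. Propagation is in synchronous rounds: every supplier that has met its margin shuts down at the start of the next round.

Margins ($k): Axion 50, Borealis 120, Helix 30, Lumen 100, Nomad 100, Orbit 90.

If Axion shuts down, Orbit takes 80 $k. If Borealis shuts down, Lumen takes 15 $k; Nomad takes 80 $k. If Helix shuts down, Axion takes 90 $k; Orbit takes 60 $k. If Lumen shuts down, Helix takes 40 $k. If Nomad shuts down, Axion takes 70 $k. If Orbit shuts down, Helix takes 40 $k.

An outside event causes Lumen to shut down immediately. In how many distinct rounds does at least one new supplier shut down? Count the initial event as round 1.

4

Round 1 — Lumen shuts down (initial).
  Helix: +40 → 40 ≥ 30
Round 2 — Helix shuts down.
  Axion: +90 → 90 ≥ 50
  Orbit: +60 → 60 < 90
Round 3 — Axion shuts down.
  Orbit: +80 → 140 ≥ 90
Round 4 — Orbit shuts down.
No further shutdowns.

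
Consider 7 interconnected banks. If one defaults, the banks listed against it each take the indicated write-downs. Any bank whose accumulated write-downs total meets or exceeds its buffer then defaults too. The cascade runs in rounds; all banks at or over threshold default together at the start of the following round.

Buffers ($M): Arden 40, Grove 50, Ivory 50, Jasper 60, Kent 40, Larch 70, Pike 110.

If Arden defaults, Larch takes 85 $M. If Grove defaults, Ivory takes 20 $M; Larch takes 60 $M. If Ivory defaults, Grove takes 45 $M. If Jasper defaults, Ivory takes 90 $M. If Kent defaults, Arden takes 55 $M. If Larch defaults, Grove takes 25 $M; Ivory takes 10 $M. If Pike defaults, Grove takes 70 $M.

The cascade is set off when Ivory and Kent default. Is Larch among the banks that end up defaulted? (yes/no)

yes

Round 1 — Ivory, Kent default (initial).
  Arden: +55 → 55 ≥ 40
  Grove: +45 → 45 < 50
Round 2 — Arden defaults.
  Larch: +85 → 85 ≥ 70
Round 3 — Larch defaults.
  Grove: +25 → 70 ≥ 50
Round 4 — Grove defaults.
No further defaults.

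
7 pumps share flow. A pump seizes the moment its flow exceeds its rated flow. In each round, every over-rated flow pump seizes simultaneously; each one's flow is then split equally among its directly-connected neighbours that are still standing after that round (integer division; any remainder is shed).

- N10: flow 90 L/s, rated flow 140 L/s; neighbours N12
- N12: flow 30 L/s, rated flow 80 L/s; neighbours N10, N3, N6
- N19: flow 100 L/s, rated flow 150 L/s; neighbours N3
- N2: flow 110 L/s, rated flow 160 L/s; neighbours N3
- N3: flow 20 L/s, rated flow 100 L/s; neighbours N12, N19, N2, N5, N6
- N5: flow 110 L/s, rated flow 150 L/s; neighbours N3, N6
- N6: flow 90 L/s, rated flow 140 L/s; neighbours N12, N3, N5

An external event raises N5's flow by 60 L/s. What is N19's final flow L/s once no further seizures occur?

Round 1 — N5 at 170 > 150. N5 seizes.
  N5 sheds 170 L/s to N3, N6: 85 each.
    N3: 20+85 = 105 > 100
    N6: 90+85 = 175 > 140
Round 2 — N3, N6 seize.
  N3 sheds 105 L/s to N12, N19, N2: 35 each.
    N12: 30+35 = 65 ≤ 80
    N19: 100+35 = 135 ≤ 150
    N2: 110+35 = 145 ≤ 160
  N6 sheds 175 L/s to N12: 175 each.
    N12: 65+175 = 240 > 80
Round 3 — N12 seizes.
  N12 sheds 240 L/s to N10: 240 each.
    N10: 90+240 = 330 > 140
Round 4 — N10 seizes.
  N10 sheds 330 L/s: no online neighbours, lost.
No further seizures.

135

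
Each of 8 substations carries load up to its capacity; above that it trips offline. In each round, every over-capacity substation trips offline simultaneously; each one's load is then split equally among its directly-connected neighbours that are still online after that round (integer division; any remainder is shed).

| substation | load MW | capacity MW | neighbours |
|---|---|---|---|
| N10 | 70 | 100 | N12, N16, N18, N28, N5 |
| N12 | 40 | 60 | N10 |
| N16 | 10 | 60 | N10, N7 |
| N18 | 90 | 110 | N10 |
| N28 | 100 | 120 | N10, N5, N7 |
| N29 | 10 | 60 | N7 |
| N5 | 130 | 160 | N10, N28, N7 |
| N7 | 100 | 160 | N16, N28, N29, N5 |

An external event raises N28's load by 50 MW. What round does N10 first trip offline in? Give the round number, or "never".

Round 1 — N28 at 150 > 120. N28 trips offline.
  N28 sheds 150 MW to N10, N5, N7: 50 each.
    N10: 70+50 = 120 > 100
    N5: 130+50 = 180 > 160
    N7: 100+50 = 150 ≤ 160
Round 2 — N10, N5 trip offline.
  N10 sheds 120 MW to N12, N16, N18: 40 each.
    N12: 40+40 = 80 > 60
    N16: 10+40 = 50 ≤ 60
    N18: 90+40 = 130 > 110
  N5 sheds 180 MW to N7: 180 each.
    N7: 150+180 = 330 > 160
Round 3 — N12, N18, N7 trip offline.
  N12 sheds 80 MW: no online neighbours, lost.
  N18 sheds 130 MW: no online neighbours, lost.
  N7 sheds 330 MW to N16, N29: 165 each.
    N16: 50+165 = 215 > 60
    N29: 10+165 = 175 > 60
Round 4 — N16, N29 trip offline.
  N16 sheds 215 MW: no online neighbours, lost.
  N29 sheds 175 MW: no online neighbours, lost.
No further trips.

2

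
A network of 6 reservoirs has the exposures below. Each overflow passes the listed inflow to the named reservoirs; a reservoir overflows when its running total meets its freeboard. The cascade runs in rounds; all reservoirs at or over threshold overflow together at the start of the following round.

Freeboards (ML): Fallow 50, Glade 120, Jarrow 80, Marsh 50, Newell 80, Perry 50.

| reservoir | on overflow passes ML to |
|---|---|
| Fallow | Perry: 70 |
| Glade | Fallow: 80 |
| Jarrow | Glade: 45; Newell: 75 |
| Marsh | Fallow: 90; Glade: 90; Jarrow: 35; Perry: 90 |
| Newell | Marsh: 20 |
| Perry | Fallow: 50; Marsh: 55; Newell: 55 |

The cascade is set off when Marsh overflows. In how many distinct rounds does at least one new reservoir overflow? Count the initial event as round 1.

Round 1 — Marsh overflows (initial).
  Fallow: +90 → 90 ≥ 50
  Glade: +90 → 90 < 120
  Jarrow: +35 → 35 < 80
  Perry: +90 → 90 ≥ 50
Round 2 — Fallow, Perry overflow.
  Newell: +55 → 55 < 80
No further overflows.

2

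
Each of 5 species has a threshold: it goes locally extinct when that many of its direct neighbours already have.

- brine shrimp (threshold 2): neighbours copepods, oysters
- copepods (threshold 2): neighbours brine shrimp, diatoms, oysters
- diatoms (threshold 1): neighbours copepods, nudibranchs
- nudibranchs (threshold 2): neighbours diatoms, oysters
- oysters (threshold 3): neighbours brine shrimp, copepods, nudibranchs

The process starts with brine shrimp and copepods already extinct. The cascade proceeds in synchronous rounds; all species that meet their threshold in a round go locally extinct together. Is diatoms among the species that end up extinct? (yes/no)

yes

Round 1 — brine shrimp, copepods go locally extinct (initial).
Round 2 — checking thresholds:
  diatoms: 1 of 2 neighbours ≥ 1, goes locally extinct.
  oysters: 2 of 3 neighbours < 3, not yet.
Round 3 — no new extinctions; cascade stops.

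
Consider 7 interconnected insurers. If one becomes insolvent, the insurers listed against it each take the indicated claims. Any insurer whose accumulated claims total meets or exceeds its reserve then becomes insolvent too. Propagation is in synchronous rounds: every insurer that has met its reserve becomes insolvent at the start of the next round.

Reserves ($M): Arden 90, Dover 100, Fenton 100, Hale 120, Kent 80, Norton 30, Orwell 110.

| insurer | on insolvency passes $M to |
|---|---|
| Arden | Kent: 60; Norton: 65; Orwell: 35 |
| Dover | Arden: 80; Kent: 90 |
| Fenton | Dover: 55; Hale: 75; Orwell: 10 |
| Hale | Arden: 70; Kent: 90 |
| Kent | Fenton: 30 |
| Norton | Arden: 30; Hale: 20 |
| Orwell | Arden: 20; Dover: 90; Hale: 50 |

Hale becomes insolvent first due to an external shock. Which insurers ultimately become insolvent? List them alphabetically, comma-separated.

Hale, Kent

Round 1 — Hale becomes insolvent (initial).
  Arden: +70 → 70 < 90
  Kent: +90 → 90 ≥ 80
Round 2 — Kent becomes insolvent.
  Fenton: +30 → 30 < 100
No further insolvencies.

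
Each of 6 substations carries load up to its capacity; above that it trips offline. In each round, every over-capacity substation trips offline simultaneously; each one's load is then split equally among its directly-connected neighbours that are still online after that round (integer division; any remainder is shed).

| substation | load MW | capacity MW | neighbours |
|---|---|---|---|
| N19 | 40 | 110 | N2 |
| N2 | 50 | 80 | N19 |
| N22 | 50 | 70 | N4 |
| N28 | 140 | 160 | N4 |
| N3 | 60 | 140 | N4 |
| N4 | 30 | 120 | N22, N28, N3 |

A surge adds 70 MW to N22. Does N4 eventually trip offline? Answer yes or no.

Round 1 — N22 at 120 > 70. N22 trips offline.
  N22 sheds 120 MW to N4: 120 each.
    N4: 30+120 = 150 > 120
Round 2 — N4 trips offline.
  N4 sheds 150 MW to N28, N3: 75 each.
    N28: 140+75 = 215 > 160
    N3: 60+75 = 135 ≤ 140
Round 3 — N28 trips offline.
  N28 sheds 215 MW: no online neighbours, lost.
No further trips.

yes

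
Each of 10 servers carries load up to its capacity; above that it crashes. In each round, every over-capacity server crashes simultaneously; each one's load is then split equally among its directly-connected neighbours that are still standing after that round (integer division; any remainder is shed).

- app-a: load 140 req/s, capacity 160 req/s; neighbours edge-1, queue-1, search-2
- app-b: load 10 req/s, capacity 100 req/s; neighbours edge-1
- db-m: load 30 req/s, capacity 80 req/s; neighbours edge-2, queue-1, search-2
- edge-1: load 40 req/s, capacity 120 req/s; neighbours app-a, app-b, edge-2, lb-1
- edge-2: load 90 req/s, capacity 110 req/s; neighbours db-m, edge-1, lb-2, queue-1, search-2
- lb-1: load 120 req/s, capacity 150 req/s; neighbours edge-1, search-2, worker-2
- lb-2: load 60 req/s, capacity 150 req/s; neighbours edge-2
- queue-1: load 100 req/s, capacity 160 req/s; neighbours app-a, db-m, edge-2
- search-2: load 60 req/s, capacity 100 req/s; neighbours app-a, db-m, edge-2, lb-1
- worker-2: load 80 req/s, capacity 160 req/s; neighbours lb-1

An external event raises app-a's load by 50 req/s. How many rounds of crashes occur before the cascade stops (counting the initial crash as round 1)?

Round 1 — app-a at 190 > 160. app-a crashes.
  app-a sheds 190 req/s to edge-1, queue-1, search-2: 63 each (1 lost).
    edge-1: 40+63 = 103 ≤ 120
    queue-1: 100+63 = 163 > 160
    search-2: 60+63 = 123 > 100
Round 2 — queue-1, search-2 crash.
  queue-1 sheds 163 req/s to db-m, edge-2: 81 each (1 lost).
    db-m: 30+81 = 111 > 80
    edge-2: 90+81 = 171 > 110
  search-2 sheds 123 req/s to db-m, edge-2, lb-1: 41 each.
    db-m: 111+41 = 152 > 80
    edge-2: 171+41 = 212 > 110
    lb-1: 120+41 = 161 > 150
Round 3 — db-m, edge-2, lb-1 crash.
  db-m sheds 152 req/s: no online neighbours, lost.
  edge-2 sheds 212 req/s to edge-1, lb-2: 106 each.
    edge-1: 103+106 = 209 > 120
    lb-2: 60+106 = 166 > 150
  lb-1 sheds 161 req/s to edge-1, worker-2: 80 each (1 lost).
    edge-1: 209+80 = 289 > 120
    worker-2: 80+80 = 160 ≤ 160
Round 4 — edge-1, lb-2 crash.
  edge-1 sheds 289 req/s to app-b: 289 each.
    app-b: 10+289 = 299 > 100
  lb-2 sheds 166 req/s: no online neighbours, lost.
Round 5 — app-b crashes.
  app-b sheds 299 req/s: no online neighbours, lost.
No further crashes.

5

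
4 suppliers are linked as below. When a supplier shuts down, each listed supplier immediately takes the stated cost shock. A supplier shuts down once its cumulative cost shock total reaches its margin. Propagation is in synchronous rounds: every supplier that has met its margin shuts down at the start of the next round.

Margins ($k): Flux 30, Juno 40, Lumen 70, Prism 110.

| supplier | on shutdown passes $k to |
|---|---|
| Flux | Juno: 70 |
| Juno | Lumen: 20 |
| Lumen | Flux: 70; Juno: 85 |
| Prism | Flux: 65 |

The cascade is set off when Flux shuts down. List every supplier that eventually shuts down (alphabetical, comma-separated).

Flux, Juno

Round 1 — Flux shuts down (initial).
  Juno: +70 → 70 ≥ 40
Round 2 — Juno shuts down.
  Lumen: +20 → 20 < 70
No further shutdowns.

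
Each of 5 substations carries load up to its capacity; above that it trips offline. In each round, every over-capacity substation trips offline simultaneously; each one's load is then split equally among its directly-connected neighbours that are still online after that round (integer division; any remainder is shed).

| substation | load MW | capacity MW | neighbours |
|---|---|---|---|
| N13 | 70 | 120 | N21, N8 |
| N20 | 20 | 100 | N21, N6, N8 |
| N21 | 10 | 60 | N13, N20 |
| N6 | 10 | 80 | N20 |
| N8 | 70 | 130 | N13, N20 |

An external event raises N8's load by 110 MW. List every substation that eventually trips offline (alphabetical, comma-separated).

N13, N20, N21, N8

Round 1 — N8 at 180 > 130. N8 trips offline.
  N8 sheds 180 MW to N13, N20: 90 each.
    N13: 70+90 = 160 > 120
    N20: 20+90 = 110 > 100
Round 2 — N13, N20 trip offline.
  N13 sheds 160 MW to N21: 160 each.
    N21: 10+160 = 170 > 60
  N20 sheds 110 MW to N21, N6: 55 each.
    N21: 170+55 = 225 > 60
    N6: 10+55 = 65 ≤ 80
Round 3 — N21 trips offline.
  N21 sheds 225 MW: no online neighbours, lost.
No further trips.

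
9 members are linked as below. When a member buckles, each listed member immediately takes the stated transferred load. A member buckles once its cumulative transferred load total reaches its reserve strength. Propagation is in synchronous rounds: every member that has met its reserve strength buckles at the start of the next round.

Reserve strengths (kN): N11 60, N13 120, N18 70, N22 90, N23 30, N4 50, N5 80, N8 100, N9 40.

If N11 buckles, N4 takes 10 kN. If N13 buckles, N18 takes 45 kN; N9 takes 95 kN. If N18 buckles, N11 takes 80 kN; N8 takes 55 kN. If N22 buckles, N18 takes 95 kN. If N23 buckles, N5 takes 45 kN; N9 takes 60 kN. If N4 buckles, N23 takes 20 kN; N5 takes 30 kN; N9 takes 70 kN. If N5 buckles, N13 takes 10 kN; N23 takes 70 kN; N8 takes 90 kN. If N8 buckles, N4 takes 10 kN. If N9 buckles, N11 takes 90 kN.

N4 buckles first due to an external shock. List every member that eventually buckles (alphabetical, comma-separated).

Round 1 — N4 buckles (initial).
  N23: +20 → 20 < 30
  N5: +30 → 30 < 80
  N9: +70 → 70 ≥ 40
Round 2 — N9 buckles.
  N11: +90 → 90 ≥ 60
Round 3 — N11 buckles.
No further bucklings.

N11, N4, N9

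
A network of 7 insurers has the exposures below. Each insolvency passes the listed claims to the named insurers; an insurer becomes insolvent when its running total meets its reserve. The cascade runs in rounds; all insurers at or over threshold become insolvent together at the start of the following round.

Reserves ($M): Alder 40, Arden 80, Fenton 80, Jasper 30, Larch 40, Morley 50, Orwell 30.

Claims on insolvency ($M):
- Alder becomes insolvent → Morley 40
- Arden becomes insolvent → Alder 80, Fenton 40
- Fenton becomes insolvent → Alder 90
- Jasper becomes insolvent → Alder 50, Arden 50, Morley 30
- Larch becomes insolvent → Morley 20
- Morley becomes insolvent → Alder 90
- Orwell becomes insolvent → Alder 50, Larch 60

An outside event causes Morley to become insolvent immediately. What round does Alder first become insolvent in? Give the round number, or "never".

Round 1 — Morley becomes insolvent (initial).
  Alder: +90 → 90 ≥ 40
Round 2 — Alder becomes insolvent.
No further insolvencies.

2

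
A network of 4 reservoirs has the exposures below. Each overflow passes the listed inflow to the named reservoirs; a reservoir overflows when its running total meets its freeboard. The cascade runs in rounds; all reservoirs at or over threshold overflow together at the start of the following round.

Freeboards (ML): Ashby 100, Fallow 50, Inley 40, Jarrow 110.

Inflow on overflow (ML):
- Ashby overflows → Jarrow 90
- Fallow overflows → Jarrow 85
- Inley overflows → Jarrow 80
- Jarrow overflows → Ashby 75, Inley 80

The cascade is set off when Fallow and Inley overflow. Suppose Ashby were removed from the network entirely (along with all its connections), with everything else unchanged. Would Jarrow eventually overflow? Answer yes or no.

With Ashby removed:
Round 1 — Fallow, Inley overflow (initial).
  Jarrow: +85+80 → 165 ≥ 110
Round 2 — Jarrow overflows.
No further overflows.

yes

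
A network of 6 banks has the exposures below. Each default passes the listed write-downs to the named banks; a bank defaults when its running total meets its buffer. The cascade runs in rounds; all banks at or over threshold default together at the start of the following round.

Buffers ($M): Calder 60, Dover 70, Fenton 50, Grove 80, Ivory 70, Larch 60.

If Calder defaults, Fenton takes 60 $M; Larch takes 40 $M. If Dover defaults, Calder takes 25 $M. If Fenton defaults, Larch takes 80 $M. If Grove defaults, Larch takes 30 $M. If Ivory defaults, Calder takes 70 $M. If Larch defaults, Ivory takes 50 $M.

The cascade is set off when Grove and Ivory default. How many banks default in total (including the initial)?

Round 1 — Grove, Ivory default (initial).
  Calder: +70 → 70 ≥ 60
  Larch: +30 → 30 < 60
Round 2 — Calder defaults.
  Fenton: +60 → 60 ≥ 50
  Larch: +40 → 70 ≥ 60
Round 3 — Fenton, Larch default.
No further defaults.

5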